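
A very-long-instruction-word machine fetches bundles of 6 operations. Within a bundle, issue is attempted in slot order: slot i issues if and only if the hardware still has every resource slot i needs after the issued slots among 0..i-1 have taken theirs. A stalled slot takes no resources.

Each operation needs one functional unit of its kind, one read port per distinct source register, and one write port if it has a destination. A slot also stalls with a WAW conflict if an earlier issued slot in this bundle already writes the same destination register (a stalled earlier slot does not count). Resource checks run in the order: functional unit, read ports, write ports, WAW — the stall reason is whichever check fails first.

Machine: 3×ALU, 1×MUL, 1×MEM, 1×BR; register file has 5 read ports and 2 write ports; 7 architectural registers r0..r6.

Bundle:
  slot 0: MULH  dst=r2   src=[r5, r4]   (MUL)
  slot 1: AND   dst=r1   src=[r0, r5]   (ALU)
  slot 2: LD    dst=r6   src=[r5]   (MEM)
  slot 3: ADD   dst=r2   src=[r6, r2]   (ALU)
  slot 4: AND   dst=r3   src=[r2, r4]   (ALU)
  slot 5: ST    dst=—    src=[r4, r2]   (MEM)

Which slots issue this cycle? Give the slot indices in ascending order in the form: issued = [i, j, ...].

issued = [0, 1]

(0) want 1×MUL +2rd +1wr — yes → AL3|MU0|ME1|BR1|rd3|wr1
(1) want 1×ALU +2rd +1wr — yes → AL2|MU0|ME1|BR1|rd1|wr0
(2) want 1×MEM +1rd +1wr — WR_PORT → AL2|MU0|ME1|BR1|rd1|wr0
(3) want 1×ALU +2rd +1wr — RD_PORT → AL2|MU0|ME1|BR1|rd1|wr0
(4) want 1×ALU +2rd +1wr — RD_PORT → AL2|MU0|ME1|BR1|rd1|wr0
(5) want 1×MEM +2rd +0wr — RD_PORT → AL2|MU0|ME1|BR1|rd1|wr0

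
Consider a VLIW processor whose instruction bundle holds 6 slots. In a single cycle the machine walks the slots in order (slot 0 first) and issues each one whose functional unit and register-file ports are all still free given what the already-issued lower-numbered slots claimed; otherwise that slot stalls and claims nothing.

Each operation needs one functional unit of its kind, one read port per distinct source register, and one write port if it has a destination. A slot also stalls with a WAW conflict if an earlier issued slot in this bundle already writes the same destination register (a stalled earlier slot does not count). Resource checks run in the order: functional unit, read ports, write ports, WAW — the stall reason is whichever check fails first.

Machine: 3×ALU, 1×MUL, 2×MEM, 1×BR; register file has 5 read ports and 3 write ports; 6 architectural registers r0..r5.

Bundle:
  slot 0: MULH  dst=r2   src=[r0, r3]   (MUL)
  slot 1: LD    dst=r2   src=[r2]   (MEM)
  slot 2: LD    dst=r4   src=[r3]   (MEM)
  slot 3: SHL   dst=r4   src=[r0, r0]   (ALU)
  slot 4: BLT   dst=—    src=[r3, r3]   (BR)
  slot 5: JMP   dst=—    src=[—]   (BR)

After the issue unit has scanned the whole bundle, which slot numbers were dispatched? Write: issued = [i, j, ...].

  0. MUL→r2 ⇒ go  {3A/0Mu/2Ld/1B | 3r 2w}
  1. MEM→r2 ⇒ no(WAW)  {3A/0Mu/2Ld/1B | 3r 2w}
  2. MEM→r4 ⇒ go  {3A/0Mu/1Ld/1B | 2r 1w}
  3. ALU→r4 ⇒ no(WAW)  {3A/0Mu/1Ld/1B | 2r 1w}
  4. BR ⇒ go  {3A/0Mu/1Ld/0B | 1r 1w}
  5. BR ⇒ no(FU)  {3A/0Mu/1Ld/0B | 1r 1w}

issued = [0, 2, 4]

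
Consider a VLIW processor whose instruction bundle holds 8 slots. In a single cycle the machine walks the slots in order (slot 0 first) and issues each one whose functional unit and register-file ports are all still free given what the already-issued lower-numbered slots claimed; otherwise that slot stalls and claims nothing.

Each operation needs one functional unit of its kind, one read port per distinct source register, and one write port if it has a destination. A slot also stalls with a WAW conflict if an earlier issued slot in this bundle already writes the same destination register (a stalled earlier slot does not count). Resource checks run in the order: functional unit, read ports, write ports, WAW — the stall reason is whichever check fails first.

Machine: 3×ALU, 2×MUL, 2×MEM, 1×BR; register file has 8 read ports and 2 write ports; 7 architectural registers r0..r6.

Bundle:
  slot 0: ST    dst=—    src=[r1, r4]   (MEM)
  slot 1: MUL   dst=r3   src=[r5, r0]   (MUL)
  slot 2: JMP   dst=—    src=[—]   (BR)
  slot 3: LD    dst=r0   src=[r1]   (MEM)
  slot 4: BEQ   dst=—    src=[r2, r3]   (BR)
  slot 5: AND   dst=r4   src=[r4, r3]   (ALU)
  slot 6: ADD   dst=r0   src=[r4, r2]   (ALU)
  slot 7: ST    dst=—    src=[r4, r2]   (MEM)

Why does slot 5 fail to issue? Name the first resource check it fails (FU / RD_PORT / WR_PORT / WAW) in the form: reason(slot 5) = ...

reason(slot 5) = WR_PORT

  0. MEM ⇒ go  {3A/2Mu/1Ld/1B | 6r 2w}
  1. MUL→r3 ⇒ go  {3A/1Mu/1Ld/1B | 4r 1w}
  2. BR ⇒ go  {3A/1Mu/1Ld/0B | 4r 1w}
  3. MEM→r0 ⇒ go  {3A/1Mu/0Ld/0B | 3r 0w}
  4. BR ⇒ no(FU)  {3A/1Mu/0Ld/0B | 3r 0w}
  5. ALU→r4 ⇒ no(WR_PORT)  {3A/1Mu/0Ld/0B | 3r 0w}
  6. ALU→r0 ⇒ no(WR_PORT)  {3A/1Mu/0Ld/0B | 3r 0w}
  7. MEM ⇒ no(FU)  {3A/1Mu/0Ld/0B | 3r 0w}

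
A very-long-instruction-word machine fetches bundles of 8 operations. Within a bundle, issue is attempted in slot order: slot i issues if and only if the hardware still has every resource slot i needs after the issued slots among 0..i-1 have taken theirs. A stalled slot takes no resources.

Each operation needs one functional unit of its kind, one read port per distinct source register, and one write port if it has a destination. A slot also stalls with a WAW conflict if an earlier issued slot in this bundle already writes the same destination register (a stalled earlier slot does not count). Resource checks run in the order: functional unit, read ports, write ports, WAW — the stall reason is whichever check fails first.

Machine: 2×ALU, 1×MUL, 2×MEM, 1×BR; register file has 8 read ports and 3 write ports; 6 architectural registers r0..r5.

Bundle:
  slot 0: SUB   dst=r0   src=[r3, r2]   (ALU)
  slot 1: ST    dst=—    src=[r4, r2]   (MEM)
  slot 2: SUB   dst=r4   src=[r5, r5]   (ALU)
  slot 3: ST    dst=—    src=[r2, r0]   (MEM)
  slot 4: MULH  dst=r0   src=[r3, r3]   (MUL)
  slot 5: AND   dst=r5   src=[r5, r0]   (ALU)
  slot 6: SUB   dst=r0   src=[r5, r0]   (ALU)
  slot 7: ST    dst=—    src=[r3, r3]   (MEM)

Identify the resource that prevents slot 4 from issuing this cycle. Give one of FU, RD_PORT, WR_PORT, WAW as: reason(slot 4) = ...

[0] ALU needs rd=2 wr=1: ok; after: ALU=1 MUL=1 MEM=2 BR=1, R=6, W=2
[1] MEM needs rd=2 wr=0: ok; after: ALU=1 MUL=1 MEM=1 BR=1, R=4, W=2
[2] ALU needs rd=1 wr=1: ok; after: ALU=0 MUL=1 MEM=1 BR=1, R=3, W=1
[3] MEM needs rd=2 wr=0: ok; after: ALU=0 MUL=1 MEM=0 BR=1, R=1, W=1
[4] MUL needs rd=1 wr=1: WAW; after: ALU=0 MUL=1 MEM=0 BR=1, R=1, W=1
[5] ALU needs rd=2 wr=1: FU; after: ALU=0 MUL=1 MEM=0 BR=1, R=1, W=1
[6] ALU needs rd=2 wr=1: FU; after: ALU=0 MUL=1 MEM=0 BR=1, R=1, W=1
[7] MEM needs rd=1 wr=0: FU; after: ALU=0 MUL=1 MEM=0 BR=1, R=1, W=1

reason(slot 4) = WAW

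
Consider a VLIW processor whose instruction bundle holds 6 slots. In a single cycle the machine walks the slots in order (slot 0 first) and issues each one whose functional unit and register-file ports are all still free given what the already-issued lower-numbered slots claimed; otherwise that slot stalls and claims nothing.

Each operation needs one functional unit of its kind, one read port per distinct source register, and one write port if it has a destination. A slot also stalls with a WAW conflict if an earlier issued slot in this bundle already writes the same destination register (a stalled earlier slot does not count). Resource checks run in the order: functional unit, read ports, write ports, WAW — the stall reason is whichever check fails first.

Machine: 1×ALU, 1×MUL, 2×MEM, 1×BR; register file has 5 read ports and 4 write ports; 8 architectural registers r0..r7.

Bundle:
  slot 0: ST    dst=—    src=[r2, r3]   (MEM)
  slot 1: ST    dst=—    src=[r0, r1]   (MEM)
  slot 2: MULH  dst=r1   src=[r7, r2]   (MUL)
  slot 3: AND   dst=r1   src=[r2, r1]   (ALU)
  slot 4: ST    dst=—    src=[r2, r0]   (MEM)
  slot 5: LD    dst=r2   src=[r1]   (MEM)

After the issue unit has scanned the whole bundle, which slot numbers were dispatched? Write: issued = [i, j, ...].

(0) want 1×MEM +2rd +0wr — yes → AL1|MU1|ME1|BR1|rd3|wr4
(1) want 1×MEM +2rd +0wr — yes → AL1|MU1|ME0|BR1|rd1|wr4
(2) want 1×MUL +2rd +1wr — RD_PORT → AL1|MU1|ME0|BR1|rd1|wr4
(3) want 1×ALU +2rd +1wr — RD_PORT → AL1|MU1|ME0|BR1|rd1|wr4
(4) want 1×MEM +2rd +0wr — FU → AL1|MU1|ME0|BR1|rd1|wr4
(5) want 1×MEM +1rd +1wr — FU → AL1|MU1|ME0|BR1|rd1|wr4

issued = [0, 1]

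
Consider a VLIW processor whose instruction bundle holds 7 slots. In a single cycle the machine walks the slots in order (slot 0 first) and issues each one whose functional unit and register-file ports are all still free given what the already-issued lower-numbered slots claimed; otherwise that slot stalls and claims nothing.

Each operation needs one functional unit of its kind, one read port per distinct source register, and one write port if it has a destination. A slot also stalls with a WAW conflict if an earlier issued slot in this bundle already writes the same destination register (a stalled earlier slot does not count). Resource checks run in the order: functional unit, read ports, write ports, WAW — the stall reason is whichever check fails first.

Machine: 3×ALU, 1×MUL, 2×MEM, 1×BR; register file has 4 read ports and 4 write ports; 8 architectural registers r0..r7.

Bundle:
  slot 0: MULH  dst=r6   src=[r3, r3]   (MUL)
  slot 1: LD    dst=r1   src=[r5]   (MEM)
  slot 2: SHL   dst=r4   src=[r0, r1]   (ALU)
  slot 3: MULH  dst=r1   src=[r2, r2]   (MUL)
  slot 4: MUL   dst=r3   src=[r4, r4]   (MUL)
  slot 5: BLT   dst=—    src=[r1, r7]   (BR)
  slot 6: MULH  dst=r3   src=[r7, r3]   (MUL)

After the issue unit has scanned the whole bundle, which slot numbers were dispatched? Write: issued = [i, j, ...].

[0] MUL needs rd=1 wr=1: ok; after: ALU=3 MUL=0 MEM=2 BR=1, R=3, W=3
[1] MEM needs rd=1 wr=1: ok; after: ALU=3 MUL=0 MEM=1 BR=1, R=2, W=2
[2] ALU needs rd=2 wr=1: ok; after: ALU=2 MUL=0 MEM=1 BR=1, R=0, W=1
[3] MUL needs rd=1 wr=1: FU; after: ALU=2 MUL=0 MEM=1 BR=1, R=0, W=1
[4] MUL needs rd=1 wr=1: FU; after: ALU=2 MUL=0 MEM=1 BR=1, R=0, W=1
[5] BR needs rd=2 wr=0: RD_PORT; after: ALU=2 MUL=0 MEM=1 BR=1, R=0, W=1
[6] MUL needs rd=2 wr=1: FU; after: ALU=2 MUL=0 MEM=1 BR=1, R=0, W=1

issued = [0, 1, 2]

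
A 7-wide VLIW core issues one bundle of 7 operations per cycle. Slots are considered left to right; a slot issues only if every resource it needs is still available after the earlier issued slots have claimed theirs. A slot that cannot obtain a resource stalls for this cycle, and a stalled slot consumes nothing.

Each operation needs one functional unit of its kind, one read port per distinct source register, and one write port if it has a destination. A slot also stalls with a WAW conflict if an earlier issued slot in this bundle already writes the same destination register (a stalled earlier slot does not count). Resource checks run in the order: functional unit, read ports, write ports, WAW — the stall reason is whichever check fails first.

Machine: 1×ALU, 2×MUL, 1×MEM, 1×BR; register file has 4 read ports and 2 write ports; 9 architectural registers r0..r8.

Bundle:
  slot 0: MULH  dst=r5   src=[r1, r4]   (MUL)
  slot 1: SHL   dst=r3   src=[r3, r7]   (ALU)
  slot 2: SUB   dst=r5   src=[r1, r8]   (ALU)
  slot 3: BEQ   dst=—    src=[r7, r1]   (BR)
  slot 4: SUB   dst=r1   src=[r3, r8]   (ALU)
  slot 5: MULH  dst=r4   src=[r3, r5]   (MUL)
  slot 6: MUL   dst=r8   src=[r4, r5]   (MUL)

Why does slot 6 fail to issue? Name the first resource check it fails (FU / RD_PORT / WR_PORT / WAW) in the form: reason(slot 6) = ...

reason(slot 6) = RD_PORT

[0] MUL needs rd=2 wr=1: ok; after: ALU=1 MUL=1 MEM=1 BR=1, R=2, W=1
[1] ALU needs rd=2 wr=1: ok; after: ALU=0 MUL=1 MEM=1 BR=1, R=0, W=0
[2] ALU needs rd=2 wr=1: FU; after: ALU=0 MUL=1 MEM=1 BR=1, R=0, W=0
[3] BR needs rd=2 wr=0: RD_PORT; after: ALU=0 MUL=1 MEM=1 BR=1, R=0, W=0
[4] ALU needs rd=2 wr=1: FU; after: ALU=0 MUL=1 MEM=1 BR=1, R=0, W=0
[5] MUL needs rd=2 wr=1: RD_PORT; after: ALU=0 MUL=1 MEM=1 BR=1, R=0, W=0
[6] MUL needs rd=2 wr=1: RD_PORT; after: ALU=0 MUL=1 MEM=1 BR=1, R=0, W=0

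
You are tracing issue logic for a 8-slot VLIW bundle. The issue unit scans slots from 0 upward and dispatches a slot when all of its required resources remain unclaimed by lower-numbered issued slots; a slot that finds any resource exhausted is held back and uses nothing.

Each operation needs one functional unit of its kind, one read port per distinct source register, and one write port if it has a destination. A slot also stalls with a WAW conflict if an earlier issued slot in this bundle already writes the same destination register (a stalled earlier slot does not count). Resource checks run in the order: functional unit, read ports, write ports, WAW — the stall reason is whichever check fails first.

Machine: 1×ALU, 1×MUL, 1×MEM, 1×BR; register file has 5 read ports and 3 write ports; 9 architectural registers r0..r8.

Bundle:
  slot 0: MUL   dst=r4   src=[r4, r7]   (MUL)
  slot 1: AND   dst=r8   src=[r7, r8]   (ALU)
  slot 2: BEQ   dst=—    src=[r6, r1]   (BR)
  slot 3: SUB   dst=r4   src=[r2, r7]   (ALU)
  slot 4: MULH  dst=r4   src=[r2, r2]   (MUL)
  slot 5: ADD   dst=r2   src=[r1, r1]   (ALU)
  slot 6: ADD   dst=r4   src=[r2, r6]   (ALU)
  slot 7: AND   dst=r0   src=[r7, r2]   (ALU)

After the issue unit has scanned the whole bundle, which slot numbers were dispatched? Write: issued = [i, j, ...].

[0] MUL needs rd=2 wr=1: ok; after: ALU=1 MUL=0 MEM=1 BR=1, R=3, W=2
[1] ALU needs rd=2 wr=1: ok; after: ALU=0 MUL=0 MEM=1 BR=1, R=1, W=1
[2] BR needs rd=2 wr=0: RD_PORT; after: ALU=0 MUL=0 MEM=1 BR=1, R=1, W=1
[3] ALU needs rd=2 wr=1: FU; after: ALU=0 MUL=0 MEM=1 BR=1, R=1, W=1
[4] MUL needs rd=1 wr=1: FU; after: ALU=0 MUL=0 MEM=1 BR=1, R=1, W=1
[5] ALU needs rd=1 wr=1: FU; after: ALU=0 MUL=0 MEM=1 BR=1, R=1, W=1
[6] ALU needs rd=2 wr=1: FU; after: ALU=0 MUL=0 MEM=1 BR=1, R=1, W=1
[7] ALU needs rd=2 wr=1: FU; after: ALU=0 MUL=0 MEM=1 BR=1, R=1, W=1

issued = [0, 1]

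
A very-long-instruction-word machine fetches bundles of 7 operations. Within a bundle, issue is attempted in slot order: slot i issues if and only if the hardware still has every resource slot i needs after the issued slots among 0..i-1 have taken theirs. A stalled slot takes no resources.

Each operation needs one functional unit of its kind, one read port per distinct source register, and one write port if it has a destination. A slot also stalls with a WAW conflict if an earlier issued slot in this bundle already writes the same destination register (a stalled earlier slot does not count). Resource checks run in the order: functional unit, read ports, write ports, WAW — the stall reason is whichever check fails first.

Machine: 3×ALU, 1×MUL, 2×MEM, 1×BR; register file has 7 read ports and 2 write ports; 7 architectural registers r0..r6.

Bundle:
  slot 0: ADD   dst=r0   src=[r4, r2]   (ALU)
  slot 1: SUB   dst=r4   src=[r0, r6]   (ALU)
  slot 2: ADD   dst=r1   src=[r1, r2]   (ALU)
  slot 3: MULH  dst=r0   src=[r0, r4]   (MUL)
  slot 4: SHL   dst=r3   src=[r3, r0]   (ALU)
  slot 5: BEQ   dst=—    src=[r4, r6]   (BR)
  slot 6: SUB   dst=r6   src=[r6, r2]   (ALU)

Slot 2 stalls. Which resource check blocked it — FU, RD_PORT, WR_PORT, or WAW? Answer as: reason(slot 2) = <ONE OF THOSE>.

reason(slot 2) = WR_PORT

  0. ALU→r0 ⇒ go  {2A/1Mu/2Ld/1B | 5r 1w}
  1. ALU→r4 ⇒ go  {1A/1Mu/2Ld/1B | 3r 0w}
  2. ALU→r1 ⇒ no(WR_PORT)  {1A/1Mu/2Ld/1B | 3r 0w}
  3. MUL→r0 ⇒ no(WR_PORT)  {1A/1Mu/2Ld/1B | 3r 0w}
  4. ALU→r3 ⇒ no(WR_PORT)  {1A/1Mu/2Ld/1B | 3r 0w}
  5. BR ⇒ go  {1A/1Mu/2Ld/0B | 1r 0w}
  6. ALU→r6 ⇒ no(RD_PORT)  {1A/1Mu/2Ld/0B | 1r 0w}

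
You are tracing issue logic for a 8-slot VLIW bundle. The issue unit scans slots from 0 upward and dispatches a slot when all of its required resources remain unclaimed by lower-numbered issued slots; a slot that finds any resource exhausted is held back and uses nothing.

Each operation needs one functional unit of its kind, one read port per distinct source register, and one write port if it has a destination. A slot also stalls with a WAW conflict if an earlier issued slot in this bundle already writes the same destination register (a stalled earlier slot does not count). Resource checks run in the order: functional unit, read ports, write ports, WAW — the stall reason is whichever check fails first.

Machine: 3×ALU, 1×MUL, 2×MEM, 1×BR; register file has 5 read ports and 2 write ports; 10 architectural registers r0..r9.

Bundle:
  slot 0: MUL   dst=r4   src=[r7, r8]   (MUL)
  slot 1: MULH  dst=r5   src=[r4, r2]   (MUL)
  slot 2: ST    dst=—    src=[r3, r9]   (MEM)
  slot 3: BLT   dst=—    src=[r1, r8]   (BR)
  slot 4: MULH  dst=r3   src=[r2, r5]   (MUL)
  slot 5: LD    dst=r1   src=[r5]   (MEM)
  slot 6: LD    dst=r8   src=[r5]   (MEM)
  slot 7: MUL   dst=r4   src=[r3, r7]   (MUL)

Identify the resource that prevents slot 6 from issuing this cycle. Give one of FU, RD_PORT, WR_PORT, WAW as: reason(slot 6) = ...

[0] MUL needs rd=2 wr=1: ok; after: ALU=3 MUL=0 MEM=2 BR=1, R=3, W=1
[1] MUL needs rd=2 wr=1: FU; after: ALU=3 MUL=0 MEM=2 BR=1, R=3, W=1
[2] MEM needs rd=2 wr=0: ok; after: ALU=3 MUL=0 MEM=1 BR=1, R=1, W=1
[3] BR needs rd=2 wr=0: RD_PORT; after: ALU=3 MUL=0 MEM=1 BR=1, R=1, W=1
[4] MUL needs rd=2 wr=1: FU; after: ALU=3 MUL=0 MEM=1 BR=1, R=1, W=1
[5] MEM needs rd=1 wr=1: ok; after: ALU=3 MUL=0 MEM=0 BR=1, R=0, W=0
[6] MEM needs rd=1 wr=1: FU; after: ALU=3 MUL=0 MEM=0 BR=1, R=0, W=0
[7] MUL needs rd=2 wr=1: FU; after: ALU=3 MUL=0 MEM=0 BR=1, R=0, W=0

reason(slot 6) = FU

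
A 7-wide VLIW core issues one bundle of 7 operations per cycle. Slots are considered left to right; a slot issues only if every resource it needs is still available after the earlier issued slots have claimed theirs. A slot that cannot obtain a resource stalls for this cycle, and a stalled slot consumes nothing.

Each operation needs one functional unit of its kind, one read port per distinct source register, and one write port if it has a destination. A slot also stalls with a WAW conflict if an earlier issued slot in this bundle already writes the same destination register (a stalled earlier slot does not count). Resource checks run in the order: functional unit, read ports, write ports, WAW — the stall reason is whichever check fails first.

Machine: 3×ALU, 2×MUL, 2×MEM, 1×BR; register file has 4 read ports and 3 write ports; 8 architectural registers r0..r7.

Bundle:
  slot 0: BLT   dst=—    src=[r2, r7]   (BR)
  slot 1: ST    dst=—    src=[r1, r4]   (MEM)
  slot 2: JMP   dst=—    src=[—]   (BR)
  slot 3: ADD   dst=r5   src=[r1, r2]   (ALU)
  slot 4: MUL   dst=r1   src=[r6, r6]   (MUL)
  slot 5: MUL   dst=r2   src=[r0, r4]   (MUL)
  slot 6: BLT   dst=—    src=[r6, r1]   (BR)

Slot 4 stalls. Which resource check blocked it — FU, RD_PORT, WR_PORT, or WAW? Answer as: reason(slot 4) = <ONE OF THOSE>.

[0] BR needs rd=2 wr=0: ok; after: ALU=3 MUL=2 MEM=2 BR=0, R=2, W=3
[1] MEM needs rd=2 wr=0: ok; after: ALU=3 MUL=2 MEM=1 BR=0, R=0, W=3
[2] BR needs rd=0 wr=0: FU; after: ALU=3 MUL=2 MEM=1 BR=0, R=0, W=3
[3] ALU needs rd=2 wr=1: RD_PORT; after: ALU=3 MUL=2 MEM=1 BR=0, R=0, W=3
[4] MUL needs rd=1 wr=1: RD_PORT; after: ALU=3 MUL=2 MEM=1 BR=0, R=0, W=3
[5] MUL needs rd=2 wr=1: RD_PORT; after: ALU=3 MUL=2 MEM=1 BR=0, R=0, W=3
[6] BR needs rd=2 wr=0: FU; after: ALU=3 MUL=2 MEM=1 BR=0, R=0, W=3

reason(slot 4) = RD_PORT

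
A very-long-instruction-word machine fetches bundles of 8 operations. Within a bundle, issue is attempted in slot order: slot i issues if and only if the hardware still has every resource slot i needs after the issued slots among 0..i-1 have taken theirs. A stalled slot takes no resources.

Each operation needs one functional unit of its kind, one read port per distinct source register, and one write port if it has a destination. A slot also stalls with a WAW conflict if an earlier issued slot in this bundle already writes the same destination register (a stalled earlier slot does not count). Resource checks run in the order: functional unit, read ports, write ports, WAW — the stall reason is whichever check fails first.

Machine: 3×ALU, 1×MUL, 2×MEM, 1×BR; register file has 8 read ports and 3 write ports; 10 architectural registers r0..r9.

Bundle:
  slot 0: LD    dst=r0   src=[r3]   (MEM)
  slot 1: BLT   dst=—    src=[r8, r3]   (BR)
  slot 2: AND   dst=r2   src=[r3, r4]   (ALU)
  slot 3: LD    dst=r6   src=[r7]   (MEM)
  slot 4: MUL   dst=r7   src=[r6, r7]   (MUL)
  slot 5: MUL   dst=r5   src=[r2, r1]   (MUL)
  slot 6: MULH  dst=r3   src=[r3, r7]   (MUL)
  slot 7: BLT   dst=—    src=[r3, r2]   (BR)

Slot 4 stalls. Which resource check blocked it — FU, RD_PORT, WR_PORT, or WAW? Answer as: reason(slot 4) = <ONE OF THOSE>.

#0 MEM src=r3 dispatched  <A:3 Mu:1 Ld:1 B:1 rd:7 wr:2>
#1 BR src=r8,r3 dispatched  <A:3 Mu:1 Ld:1 B:0 rd:5 wr:2>
#2 ALU src=r3,r4 dispatched  <A:2 Mu:1 Ld:1 B:0 rd:3 wr:1>
#3 MEM src=r7 dispatched  <A:2 Mu:1 Ld:0 B:0 rd:2 wr:0>
#4 MUL src=r6,r7 held:WR_PORT  <A:2 Mu:1 Ld:0 B:0 rd:2 wr:0>
#5 MUL src=r2,r1 held:WR_PORT  <A:2 Mu:1 Ld:0 B:0 rd:2 wr:0>
#6 MUL src=r3,r7 held:WR_PORT  <A:2 Mu:1 Ld:0 B:0 rd:2 wr:0>
#7 BR src=r3,r2 held:FU  <A:2 Mu:1 Ld:0 B:0 rd:2 wr:0>

reason(slot 4) = WR_PORT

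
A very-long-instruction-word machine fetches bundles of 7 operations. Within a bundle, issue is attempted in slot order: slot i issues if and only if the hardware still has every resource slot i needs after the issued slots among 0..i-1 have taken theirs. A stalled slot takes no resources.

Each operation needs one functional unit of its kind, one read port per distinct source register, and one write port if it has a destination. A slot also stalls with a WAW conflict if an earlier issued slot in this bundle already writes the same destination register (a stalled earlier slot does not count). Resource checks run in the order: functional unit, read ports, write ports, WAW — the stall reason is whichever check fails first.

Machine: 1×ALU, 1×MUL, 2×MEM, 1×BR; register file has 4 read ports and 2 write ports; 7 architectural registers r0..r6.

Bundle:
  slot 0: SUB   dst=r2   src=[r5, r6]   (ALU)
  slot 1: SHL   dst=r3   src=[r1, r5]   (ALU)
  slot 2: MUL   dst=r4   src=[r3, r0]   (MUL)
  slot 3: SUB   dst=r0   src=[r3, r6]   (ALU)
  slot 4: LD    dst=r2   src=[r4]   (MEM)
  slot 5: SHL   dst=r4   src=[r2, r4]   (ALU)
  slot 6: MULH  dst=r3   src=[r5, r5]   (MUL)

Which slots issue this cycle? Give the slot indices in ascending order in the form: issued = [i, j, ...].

issued = [0, 2]

  0. ALU→r2 ⇒ go  {0A/1Mu/2Ld/1B | 2r 1w}
  1. ALU→r3 ⇒ no(FU)  {0A/1Mu/2Ld/1B | 2r 1w}
  2. MUL→r4 ⇒ go  {0A/0Mu/2Ld/1B | 0r 0w}
  3. ALU→r0 ⇒ no(FU)  {0A/0Mu/2Ld/1B | 0r 0w}
  4. MEM→r2 ⇒ no(RD_PORT)  {0A/0Mu/2Ld/1B | 0r 0w}
  5. ALU→r4 ⇒ no(FU)  {0A/0Mu/2Ld/1B | 0r 0w}
  6. MUL→r3 ⇒ no(FU)  {0A/0Mu/2Ld/1B | 0r 0w}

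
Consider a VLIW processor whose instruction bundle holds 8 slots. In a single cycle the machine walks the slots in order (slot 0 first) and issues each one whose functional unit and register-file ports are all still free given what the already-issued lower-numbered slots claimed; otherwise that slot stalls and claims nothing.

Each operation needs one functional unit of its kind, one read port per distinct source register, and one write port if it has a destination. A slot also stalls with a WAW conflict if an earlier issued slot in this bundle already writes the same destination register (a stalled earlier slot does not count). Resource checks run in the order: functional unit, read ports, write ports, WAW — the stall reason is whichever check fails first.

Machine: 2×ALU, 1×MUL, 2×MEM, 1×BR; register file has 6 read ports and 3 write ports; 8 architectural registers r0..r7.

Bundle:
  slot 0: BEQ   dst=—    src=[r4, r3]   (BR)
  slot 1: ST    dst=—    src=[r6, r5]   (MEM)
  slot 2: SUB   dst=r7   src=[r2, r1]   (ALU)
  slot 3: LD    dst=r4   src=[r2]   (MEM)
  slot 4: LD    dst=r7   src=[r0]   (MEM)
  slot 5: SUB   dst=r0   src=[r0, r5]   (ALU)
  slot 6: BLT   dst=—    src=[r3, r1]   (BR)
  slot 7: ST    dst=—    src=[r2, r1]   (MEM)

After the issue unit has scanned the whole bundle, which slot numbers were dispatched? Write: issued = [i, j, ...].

issued = [0, 1, 2]

  0. BR ⇒ go  {2A/1Mu/2Ld/0B | 4r 3w}
  1. MEM ⇒ go  {2A/1Mu/1Ld/0B | 2r 3w}
  2. ALU→r7 ⇒ go  {1A/1Mu/1Ld/0B | 0r 2w}
  3. MEM→r4 ⇒ no(RD_PORT)  {1A/1Mu/1Ld/0B | 0r 2w}
  4. MEM→r7 ⇒ no(RD_PORT)  {1A/1Mu/1Ld/0B | 0r 2w}
  5. ALU→r0 ⇒ no(RD_PORT)  {1A/1Mu/1Ld/0B | 0r 2w}
  6. BR ⇒ no(FU)  {1A/1Mu/1Ld/0B | 0r 2w}
  7. MEM ⇒ no(RD_PORT)  {1A/1Mu/1Ld/0B | 0r 2w}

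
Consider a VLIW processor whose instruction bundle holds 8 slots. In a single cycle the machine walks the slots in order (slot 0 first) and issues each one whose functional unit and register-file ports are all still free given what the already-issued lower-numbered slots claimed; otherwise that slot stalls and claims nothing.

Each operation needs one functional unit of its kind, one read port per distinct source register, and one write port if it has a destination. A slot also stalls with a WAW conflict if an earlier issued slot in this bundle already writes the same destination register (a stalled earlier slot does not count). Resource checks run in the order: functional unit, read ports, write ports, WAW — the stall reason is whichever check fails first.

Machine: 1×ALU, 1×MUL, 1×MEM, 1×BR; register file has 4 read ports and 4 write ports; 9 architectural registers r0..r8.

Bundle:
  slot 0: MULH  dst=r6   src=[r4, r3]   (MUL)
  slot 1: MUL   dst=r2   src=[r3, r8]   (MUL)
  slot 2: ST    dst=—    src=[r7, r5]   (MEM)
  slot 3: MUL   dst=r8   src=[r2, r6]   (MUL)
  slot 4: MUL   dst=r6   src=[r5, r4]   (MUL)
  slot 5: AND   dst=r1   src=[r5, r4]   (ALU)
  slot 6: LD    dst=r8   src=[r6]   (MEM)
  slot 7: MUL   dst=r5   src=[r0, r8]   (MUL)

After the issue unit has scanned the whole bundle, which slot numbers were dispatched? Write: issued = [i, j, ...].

  0. MUL→r6 ⇒ go  {1A/0Mu/1Ld/1B | 2r 3w}
  1. MUL→r2 ⇒ no(FU)  {1A/0Mu/1Ld/1B | 2r 3w}
  2. MEM ⇒ go  {1A/0Mu/0Ld/1B | 0r 3w}
  3. MUL→r8 ⇒ no(FU)  {1A/0Mu/0Ld/1B | 0r 3w}
  4. MUL→r6 ⇒ no(FU)  {1A/0Mu/0Ld/1B | 0r 3w}
  5. ALU→r1 ⇒ no(RD_PORT)  {1A/0Mu/0Ld/1B | 0r 3w}
  6. MEM→r8 ⇒ no(FU)  {1A/0Mu/0Ld/1B | 0r 3w}
  7. MUL→r5 ⇒ no(FU)  {1A/0Mu/0Ld/1B | 0r 3w}

issued = [0, 2]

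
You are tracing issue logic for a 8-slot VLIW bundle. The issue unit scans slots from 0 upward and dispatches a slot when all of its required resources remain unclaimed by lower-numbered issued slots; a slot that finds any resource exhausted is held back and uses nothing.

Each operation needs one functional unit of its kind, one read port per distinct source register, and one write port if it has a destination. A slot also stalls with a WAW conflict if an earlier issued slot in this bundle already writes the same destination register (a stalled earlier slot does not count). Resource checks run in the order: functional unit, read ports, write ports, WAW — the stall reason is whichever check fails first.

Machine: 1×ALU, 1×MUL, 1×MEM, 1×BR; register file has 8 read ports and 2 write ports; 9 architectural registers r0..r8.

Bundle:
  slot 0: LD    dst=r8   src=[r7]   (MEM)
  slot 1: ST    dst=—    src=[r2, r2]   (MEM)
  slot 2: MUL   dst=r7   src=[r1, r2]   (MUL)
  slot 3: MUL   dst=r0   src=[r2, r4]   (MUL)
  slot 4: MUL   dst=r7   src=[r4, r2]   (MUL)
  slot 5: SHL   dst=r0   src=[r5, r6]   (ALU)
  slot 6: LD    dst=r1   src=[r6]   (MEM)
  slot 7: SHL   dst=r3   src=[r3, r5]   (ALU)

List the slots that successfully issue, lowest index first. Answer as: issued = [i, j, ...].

[0] MEM needs rd=1 wr=1: ok; after: ALU=1 MUL=1 MEM=0 BR=1, R=7, W=1
[1] MEM needs rd=1 wr=0: FU; after: ALU=1 MUL=1 MEM=0 BR=1, R=7, W=1
[2] MUL needs rd=2 wr=1: ok; after: ALU=1 MUL=0 MEM=0 BR=1, R=5, W=0
[3] MUL needs rd=2 wr=1: FU; after: ALU=1 MUL=0 MEM=0 BR=1, R=5, W=0
[4] MUL needs rd=2 wr=1: FU; after: ALU=1 MUL=0 MEM=0 BR=1, R=5, W=0
[5] ALU needs rd=2 wr=1: WR_PORT; after: ALU=1 MUL=0 MEM=0 BR=1, R=5, W=0
[6] MEM needs rd=1 wr=1: FU; after: ALU=1 MUL=0 MEM=0 BR=1, R=5, W=0
[7] ALU needs rd=2 wr=1: WR_PORT; after: ALU=1 MUL=0 MEM=0 BR=1, R=5, W=0

issued = [0, 2]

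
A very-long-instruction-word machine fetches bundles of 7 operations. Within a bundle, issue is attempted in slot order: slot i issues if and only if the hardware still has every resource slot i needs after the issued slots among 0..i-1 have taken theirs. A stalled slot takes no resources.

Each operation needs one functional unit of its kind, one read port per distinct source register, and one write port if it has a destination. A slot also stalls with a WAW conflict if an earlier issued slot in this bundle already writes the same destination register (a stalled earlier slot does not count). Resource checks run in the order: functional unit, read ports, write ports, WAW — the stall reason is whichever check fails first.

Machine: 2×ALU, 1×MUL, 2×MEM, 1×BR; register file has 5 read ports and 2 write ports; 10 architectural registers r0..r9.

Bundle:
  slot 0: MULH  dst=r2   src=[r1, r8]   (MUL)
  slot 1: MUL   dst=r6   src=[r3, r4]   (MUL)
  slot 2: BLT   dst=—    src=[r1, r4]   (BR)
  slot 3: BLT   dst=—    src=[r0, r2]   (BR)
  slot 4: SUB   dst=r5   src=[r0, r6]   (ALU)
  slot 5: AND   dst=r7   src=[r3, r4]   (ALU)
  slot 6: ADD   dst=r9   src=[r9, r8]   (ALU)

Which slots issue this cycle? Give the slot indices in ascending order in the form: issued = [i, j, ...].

issued = [0, 2]

(0) want 1×MUL +2rd +1wr — yes → AL2|MU0|ME2|BR1|rd3|wr1
(1) want 1×MUL +2rd +1wr — FU → AL2|MU0|ME2|BR1|rd3|wr1
(2) want 1×BR +2rd +0wr — yes → AL2|MU0|ME2|BR0|rd1|wr1
(3) want 1×BR +2rd +0wr — FU → AL2|MU0|ME2|BR0|rd1|wr1
(4) want 1×ALU +2rd +1wr — RD_PORT → AL2|MU0|ME2|BR0|rd1|wr1
(5) want 1×ALU +2rd +1wr — RD_PORT → AL2|MU0|ME2|BR0|rd1|wr1
(6) want 1×ALU +2rd +1wr — RD_PORT → AL2|MU0|ME2|BR0|rd1|wr1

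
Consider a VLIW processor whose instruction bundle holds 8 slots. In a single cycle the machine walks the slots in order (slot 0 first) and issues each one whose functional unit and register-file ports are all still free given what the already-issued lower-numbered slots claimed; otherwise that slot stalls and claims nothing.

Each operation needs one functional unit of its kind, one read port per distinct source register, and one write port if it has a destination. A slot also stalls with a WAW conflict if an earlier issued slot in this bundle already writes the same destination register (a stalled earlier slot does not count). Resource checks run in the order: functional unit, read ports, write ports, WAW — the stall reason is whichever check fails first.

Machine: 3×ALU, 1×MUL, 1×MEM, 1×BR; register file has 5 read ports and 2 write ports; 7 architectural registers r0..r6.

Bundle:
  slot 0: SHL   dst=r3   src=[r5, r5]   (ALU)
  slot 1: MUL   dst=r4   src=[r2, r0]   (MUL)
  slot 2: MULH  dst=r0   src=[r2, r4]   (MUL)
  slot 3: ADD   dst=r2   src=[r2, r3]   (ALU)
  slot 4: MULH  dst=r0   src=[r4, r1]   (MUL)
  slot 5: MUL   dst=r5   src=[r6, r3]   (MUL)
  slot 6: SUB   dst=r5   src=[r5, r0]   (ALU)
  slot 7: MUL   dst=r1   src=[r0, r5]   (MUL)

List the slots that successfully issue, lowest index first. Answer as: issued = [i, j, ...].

issued = [0, 1]

slot 0 (ALU): ISSUE — free A2,Mu1,Ld1,B1 rp4 wp1
slot 1 (MUL): ISSUE — free A2,Mu0,Ld1,B1 rp2 wp0
slot 2 (MUL): stall FU — free A2,Mu0,Ld1,B1 rp2 wp0
slot 3 (ALU): stall WR_PORT — free A2,Mu0,Ld1,B1 rp2 wp0
slot 4 (MUL): stall FU — free A2,Mu0,Ld1,B1 rp2 wp0
slot 5 (MUL): stall FU — free A2,Mu0,Ld1,B1 rp2 wp0
slot 6 (ALU): stall WR_PORT — free A2,Mu0,Ld1,B1 rp2 wp0
slot 7 (MUL): stall FU — free A2,Mu0,Ld1,B1 rp2 wp0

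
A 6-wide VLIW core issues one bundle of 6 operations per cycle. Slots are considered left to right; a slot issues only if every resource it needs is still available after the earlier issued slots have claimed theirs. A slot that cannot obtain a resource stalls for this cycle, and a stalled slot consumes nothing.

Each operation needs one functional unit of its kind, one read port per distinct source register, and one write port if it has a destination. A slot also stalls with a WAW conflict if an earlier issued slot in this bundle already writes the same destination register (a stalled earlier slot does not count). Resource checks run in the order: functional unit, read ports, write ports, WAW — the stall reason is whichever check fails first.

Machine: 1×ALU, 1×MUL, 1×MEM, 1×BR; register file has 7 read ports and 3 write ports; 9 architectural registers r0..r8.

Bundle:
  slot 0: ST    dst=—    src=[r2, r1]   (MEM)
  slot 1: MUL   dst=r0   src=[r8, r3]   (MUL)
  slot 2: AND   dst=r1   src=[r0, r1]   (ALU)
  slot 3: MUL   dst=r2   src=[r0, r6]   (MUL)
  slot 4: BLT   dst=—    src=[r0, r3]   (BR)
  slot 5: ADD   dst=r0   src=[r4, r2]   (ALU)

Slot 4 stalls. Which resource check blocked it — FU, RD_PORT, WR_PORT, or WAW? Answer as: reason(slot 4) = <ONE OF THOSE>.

[0] MEM needs rd=2 wr=0: ok; after: ALU=1 MUL=1 MEM=0 BR=1, R=5, W=3
[1] MUL needs rd=2 wr=1: ok; after: ALU=1 MUL=0 MEM=0 BR=1, R=3, W=2
[2] ALU needs rd=2 wr=1: ok; after: ALU=0 MUL=0 MEM=0 BR=1, R=1, W=1
[3] MUL needs rd=2 wr=1: FU; after: ALU=0 MUL=0 MEM=0 BR=1, R=1, W=1
[4] BR needs rd=2 wr=0: RD_PORT; after: ALU=0 MUL=0 MEM=0 BR=1, R=1, W=1
[5] ALU needs rd=2 wr=1: FU; after: ALU=0 MUL=0 MEM=0 BR=1, R=1, W=1

reason(slot 4) = RD_PORT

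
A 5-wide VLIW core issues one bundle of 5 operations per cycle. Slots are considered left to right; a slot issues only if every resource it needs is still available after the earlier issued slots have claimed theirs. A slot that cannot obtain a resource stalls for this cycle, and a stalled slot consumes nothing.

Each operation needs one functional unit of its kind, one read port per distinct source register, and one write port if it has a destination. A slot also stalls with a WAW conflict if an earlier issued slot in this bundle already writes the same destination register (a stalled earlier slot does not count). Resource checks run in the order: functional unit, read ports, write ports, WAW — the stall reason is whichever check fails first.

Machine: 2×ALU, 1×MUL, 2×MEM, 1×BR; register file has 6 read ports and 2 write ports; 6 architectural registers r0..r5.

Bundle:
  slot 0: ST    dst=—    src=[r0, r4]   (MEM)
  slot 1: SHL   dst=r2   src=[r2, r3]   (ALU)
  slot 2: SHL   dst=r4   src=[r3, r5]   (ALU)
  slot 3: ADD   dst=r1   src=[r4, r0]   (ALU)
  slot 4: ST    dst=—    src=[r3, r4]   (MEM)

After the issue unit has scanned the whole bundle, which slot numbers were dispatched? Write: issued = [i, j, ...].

issued = [0, 1, 2]

#0 MEM src=r0,r4 dispatched  <A:2 Mu:1 Ld:1 B:1 rd:4 wr:2>
#1 ALU src=r2,r3 dispatched  <A:1 Mu:1 Ld:1 B:1 rd:2 wr:1>
#2 ALU src=r3,r5 dispatched  <A:0 Mu:1 Ld:1 B:1 rd:0 wr:0>
#3 ALU src=r4,r0 held:FU  <A:0 Mu:1 Ld:1 B:1 rd:0 wr:0>
#4 MEM src=r3,r4 held:RD_PORT  <A:0 Mu:1 Ld:1 B:1 rd:0 wr:0>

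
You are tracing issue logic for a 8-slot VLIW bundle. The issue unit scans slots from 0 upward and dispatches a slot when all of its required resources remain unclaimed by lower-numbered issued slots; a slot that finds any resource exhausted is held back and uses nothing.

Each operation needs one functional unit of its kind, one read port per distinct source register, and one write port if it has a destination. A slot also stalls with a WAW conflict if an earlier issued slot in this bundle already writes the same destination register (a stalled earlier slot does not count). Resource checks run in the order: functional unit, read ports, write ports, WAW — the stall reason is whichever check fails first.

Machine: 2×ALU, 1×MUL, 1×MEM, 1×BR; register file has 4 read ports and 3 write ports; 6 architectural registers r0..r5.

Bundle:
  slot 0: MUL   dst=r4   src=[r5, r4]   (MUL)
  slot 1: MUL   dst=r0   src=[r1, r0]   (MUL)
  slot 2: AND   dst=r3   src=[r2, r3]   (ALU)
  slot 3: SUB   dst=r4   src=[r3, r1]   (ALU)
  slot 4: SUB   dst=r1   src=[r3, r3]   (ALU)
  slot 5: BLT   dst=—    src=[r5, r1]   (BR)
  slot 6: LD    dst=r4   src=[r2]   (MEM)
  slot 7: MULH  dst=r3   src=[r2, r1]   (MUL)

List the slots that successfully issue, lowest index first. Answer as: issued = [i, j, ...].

issued = [0, 2]

[0] MUL needs rd=2 wr=1: ok; after: ALU=2 MUL=0 MEM=1 BR=1, R=2, W=2
[1] MUL needs rd=2 wr=1: FU; after: ALU=2 MUL=0 MEM=1 BR=1, R=2, W=2
[2] ALU needs rd=2 wr=1: ok; after: ALU=1 MUL=0 MEM=1 BR=1, R=0, W=1
[3] ALU needs rd=2 wr=1: RD_PORT; after: ALU=1 MUL=0 MEM=1 BR=1, R=0, W=1
[4] ALU needs rd=1 wr=1: RD_PORT; after: ALU=1 MUL=0 MEM=1 BR=1, R=0, W=1
[5] BR needs rd=2 wr=0: RD_PORT; after: ALU=1 MUL=0 MEM=1 BR=1, R=0, W=1
[6] MEM needs rd=1 wr=1: RD_PORT; after: ALU=1 MUL=0 MEM=1 BR=1, R=0, W=1
[7] MUL needs rd=2 wr=1: FU; after: ALU=1 MUL=0 MEM=1 BR=1, R=0, W=1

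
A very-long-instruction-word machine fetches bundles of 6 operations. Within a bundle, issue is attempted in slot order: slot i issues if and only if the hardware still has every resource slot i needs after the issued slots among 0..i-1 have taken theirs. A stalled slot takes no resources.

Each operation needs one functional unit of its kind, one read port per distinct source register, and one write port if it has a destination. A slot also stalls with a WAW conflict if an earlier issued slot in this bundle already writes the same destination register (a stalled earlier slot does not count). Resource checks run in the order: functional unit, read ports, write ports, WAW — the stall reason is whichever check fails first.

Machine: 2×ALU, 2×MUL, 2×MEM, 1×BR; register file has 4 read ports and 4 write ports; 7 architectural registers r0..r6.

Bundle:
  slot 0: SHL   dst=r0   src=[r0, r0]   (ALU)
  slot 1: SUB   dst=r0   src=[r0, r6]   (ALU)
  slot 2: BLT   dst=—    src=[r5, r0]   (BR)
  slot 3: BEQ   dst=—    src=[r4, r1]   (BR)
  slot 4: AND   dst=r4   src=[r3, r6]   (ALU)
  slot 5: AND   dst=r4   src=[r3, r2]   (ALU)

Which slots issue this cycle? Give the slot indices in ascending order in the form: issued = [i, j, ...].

issued = [0, 2]

  0. ALU→r0 ⇒ go  {1A/2Mu/2Ld/1B | 3r 3w}
  1. ALU→r0 ⇒ no(WAW)  {1A/2Mu/2Ld/1B | 3r 3w}
  2. BR ⇒ go  {1A/2Mu/2Ld/0B | 1r 3w}
  3. BR ⇒ no(FU)  {1A/2Mu/2Ld/0B | 1r 3w}
  4. ALU→r4 ⇒ no(RD_PORT)  {1A/2Mu/2Ld/0B | 1r 3w}
  5. ALU→r4 ⇒ no(RD_PORT)  {1A/2Mu/2Ld/0B | 1r 3w}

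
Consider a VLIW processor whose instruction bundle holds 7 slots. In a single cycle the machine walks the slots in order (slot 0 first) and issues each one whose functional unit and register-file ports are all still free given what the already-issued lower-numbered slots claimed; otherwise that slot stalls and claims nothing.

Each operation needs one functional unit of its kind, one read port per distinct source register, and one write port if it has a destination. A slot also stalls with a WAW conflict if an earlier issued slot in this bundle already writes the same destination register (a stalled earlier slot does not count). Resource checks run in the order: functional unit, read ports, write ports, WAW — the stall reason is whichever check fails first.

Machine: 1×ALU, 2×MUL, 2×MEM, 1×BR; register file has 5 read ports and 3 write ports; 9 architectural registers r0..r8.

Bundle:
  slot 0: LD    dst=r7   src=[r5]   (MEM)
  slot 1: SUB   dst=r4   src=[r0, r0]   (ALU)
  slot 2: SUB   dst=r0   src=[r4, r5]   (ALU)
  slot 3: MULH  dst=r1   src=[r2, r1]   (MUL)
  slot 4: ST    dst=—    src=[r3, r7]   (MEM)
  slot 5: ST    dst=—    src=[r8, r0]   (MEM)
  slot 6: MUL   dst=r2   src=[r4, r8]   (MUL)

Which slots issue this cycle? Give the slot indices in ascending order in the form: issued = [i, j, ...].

issued = [0, 1, 3]

(0) want 1×MEM +1rd +1wr — yes → AL1|MU2|ME1|BR1|rd4|wr2
(1) want 1×ALU +1rd +1wr — yes → AL0|MU2|ME1|BR1|rd3|wr1
(2) want 1×ALU +2rd +1wr — FU → AL0|MU2|ME1|BR1|rd3|wr1
(3) want 1×MUL +2rd +1wr — yes → AL0|MU1|ME1|BR1|rd1|wr0
(4) want 1×MEM +2rd +0wr — RD_PORT → AL0|MU1|ME1|BR1|rd1|wr0
(5) want 1×MEM +2rd +0wr — RD_PORT → AL0|MU1|ME1|BR1|rd1|wr0
(6) want 1×MUL +2rd +1wr — RD_PORT → AL0|MU1|ME1|BR1|rd1|wr0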